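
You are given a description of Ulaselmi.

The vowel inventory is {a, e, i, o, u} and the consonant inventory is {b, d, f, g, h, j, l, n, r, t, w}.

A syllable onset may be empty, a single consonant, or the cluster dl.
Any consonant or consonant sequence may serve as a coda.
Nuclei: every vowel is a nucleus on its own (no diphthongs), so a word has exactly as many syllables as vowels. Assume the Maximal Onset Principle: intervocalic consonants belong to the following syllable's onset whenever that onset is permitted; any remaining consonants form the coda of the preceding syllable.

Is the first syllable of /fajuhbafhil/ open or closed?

open

Vowels present: a, u, a, i; each is a nucleus, giving 4 syllables.
Between /a/ (V1) and /u/ (V2): /j/ is a single consonant, so it becomes the next onset.
Between /u/ (V2) and /a/ (V3): /hb/ — longest licit onset from the right is /b/, leaving /h/ as coda.
Between /a/ (V3) and /i/ (V4): /fh/ splits as /f/ + /h/ (/h/ is the longest suffix that is a licit onset).
Result: fa.juh.baf.hil.
Syllable 1 is /fa/; it ends in its nucleus with no coda, so it is open.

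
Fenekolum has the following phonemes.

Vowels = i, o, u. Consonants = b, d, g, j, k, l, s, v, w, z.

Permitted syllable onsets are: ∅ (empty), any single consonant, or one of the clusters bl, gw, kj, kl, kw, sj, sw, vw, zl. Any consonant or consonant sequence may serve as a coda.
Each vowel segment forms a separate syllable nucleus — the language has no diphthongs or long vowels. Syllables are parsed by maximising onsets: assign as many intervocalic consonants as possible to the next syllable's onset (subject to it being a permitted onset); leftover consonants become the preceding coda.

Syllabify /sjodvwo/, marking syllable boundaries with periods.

Nuclei (vowels): o, o → 2 syllables.
σ1/σ2 boundary: /dvw/ — longest licit onset from the right is /vw/, leaving /d/ as coda.

sjod.vwo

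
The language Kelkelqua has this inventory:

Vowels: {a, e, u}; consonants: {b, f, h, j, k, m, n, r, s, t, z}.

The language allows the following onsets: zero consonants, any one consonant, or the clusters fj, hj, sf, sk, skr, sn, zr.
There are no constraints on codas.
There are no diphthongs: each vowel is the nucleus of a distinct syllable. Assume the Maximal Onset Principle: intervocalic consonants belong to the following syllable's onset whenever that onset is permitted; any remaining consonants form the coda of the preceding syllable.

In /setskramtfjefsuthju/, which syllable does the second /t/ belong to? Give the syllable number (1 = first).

2

Vowels present: e, a, e, u, u; each is a nucleus, giving 5 syllables.
σ1/σ2 boundary: cluster /tskr/ — the longest permitted-onset suffix is /skr/; onset = /skr/, preceding coda = /t/.
σ2/σ3 boundary: /mtfj/; trying suffixes from longest down, /fj/ is the first permitted one, so coda /mt/ | onset /fj/.
σ3/σ4 boundary: /fs/; trying suffixes from longest down, /s/ is the first permitted one, so coda /f/ | onset /s/.
σ4/σ5 boundary: /thj/ — longest licit onset from the right is /hj/, leaving /t/ as coda.
Syllabification: set.skramt.fjef.sut.hju.
The second /t/ is in the coda of syllable 2 (/skramt/).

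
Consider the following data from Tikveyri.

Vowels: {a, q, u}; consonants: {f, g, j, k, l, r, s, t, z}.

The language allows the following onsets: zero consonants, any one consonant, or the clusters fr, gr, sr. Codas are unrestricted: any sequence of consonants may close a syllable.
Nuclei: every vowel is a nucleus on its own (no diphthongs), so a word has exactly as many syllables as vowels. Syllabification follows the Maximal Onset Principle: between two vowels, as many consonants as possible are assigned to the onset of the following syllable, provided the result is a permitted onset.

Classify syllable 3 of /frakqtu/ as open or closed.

Vowels present: a, q, u; each is a nucleus, giving 3 syllables.
/a…q/ gap (V1→V2): just /k/ — single C goes to the following onset.
/q…u/ gap (V2→V3): just /t/ — single C goes to the following onset.
So the parse is fra.kq.tu.
Syllable 3 is /tu/; it ends in its nucleus with no coda, so it is open.

open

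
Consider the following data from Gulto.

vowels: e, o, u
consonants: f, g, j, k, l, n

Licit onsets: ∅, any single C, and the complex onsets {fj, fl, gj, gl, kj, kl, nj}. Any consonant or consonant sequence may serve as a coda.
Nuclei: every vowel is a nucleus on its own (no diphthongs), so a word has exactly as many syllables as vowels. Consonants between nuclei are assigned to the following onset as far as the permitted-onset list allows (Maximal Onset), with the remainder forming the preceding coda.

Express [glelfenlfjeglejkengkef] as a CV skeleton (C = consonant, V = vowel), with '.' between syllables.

CCVC.CVCC.CCV.CCVC.CVCC.CVC

Nuclei (vowels): e, e, e, e, e, e → 6 syllables.
/e…e/ gap (V1→V2): /lf/ splits as /l/ + /f/ (/f/ is the longest suffix that is a licit onset).
/e…e/ gap (V2→V3): /nlfj/ — longest licit onset from the right is /fj/, leaving /nl/ as coda.
/e…e/ gap (V3→V4): /gl/ is a licit onset in full, so it all attaches to the next syllable.
/e…e/ gap (V4→V5): /jk/ — longest licit onset from the right is /k/, leaving /j/ as coda.
/e…e/ gap (V5→V6): /ngk/ splits as /ng/ + /k/ (/k/ is the longest suffix that is a licit onset).
Putting it together: glel.fenl.fje.glej.keng.kef.
Mapping each syllable to C/V: /glel/ → CCVC, /fenl/ → CVCC, /fje/ → CCV, /glej/ → CCVC, /keng/ → CVCC, /kef/ → CVC.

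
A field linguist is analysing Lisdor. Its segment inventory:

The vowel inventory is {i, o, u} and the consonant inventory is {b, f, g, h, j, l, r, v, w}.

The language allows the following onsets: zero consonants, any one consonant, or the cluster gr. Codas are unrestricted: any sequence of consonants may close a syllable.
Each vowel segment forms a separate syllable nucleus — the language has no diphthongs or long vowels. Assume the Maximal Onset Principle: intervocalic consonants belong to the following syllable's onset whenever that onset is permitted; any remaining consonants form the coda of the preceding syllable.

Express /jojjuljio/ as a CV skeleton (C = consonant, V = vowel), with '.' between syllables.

The vowels are o, u, i, o — 4 nuclei, so 4 syllables.
σ1/σ2 boundary: /jj/ splits as /j/ + /j/ (/j/ is the longest suffix that is a licit onset).
σ2/σ3 boundary: /lj/; trying suffixes from longest down, /j/ is the first permitted one, so coda /l/ | onset /j/.
σ3/σ4 boundary: nothing intervenes; syllable break is V.V.
So the parse is joj.jul.ji.o.
Mapping each syllable to C/V: /joj/ → CVC, /jul/ → CVC, /ji/ → CV, /o/ → V.

CVC.CVC.CV.V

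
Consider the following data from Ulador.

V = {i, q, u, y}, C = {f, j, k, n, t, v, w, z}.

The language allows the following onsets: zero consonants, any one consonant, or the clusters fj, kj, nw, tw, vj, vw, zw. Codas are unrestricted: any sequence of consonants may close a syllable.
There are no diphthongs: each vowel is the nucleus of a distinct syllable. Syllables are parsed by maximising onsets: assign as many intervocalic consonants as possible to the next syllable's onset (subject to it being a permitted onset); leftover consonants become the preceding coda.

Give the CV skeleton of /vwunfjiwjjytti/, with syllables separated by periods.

CCVC.CCVCC.CVC.CV

Vowels present: u, i, y, i; each is a nucleus, giving 4 syllables.
/u…i/ gap (V1→V2): /nfj/ splits as /n/ + /fj/ (/fj/ is the longest suffix that is a licit onset).
/i…y/ gap (V2→V3): /wjj/ splits as /wj/ + /j/ (/j/ is the longest suffix that is a licit onset).
/y…i/ gap (V3→V4): /tt/; trying suffixes from longest down, /t/ is the first permitted one, so coda /t/ | onset /t/.
So the parse is vwun.fjiwj.jyt.ti.
Mapping each syllable to C/V: /vwun/ → CCVC, /fjiwj/ → CCVCC, /jyt/ → CVC, /ti/ → CV.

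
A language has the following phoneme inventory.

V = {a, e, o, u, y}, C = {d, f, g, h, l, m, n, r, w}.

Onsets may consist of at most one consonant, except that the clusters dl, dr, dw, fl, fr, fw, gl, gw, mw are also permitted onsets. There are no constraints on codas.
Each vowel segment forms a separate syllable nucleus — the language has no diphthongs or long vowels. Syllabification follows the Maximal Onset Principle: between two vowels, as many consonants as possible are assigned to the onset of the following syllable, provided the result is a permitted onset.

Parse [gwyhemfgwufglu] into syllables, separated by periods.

Vowels present: y, e, u, u; each is a nucleus, giving 4 syllables.
V1 /y/ – V2 /e/: /h/ → onset of the next syllable (single consonants are always licit onsets).
V2 /e/ – V3 /u/: /mfgw/; trying suffixes from longest down, /gw/ is the first permitted one, so coda /mf/ | onset /gw/.
V3 /u/ – V4 /u/: /fgl/; trying suffixes from longest down, /gl/ is the first permitted one, so coda /f/ | onset /gl/.

gwy.hemf.gwuf.glu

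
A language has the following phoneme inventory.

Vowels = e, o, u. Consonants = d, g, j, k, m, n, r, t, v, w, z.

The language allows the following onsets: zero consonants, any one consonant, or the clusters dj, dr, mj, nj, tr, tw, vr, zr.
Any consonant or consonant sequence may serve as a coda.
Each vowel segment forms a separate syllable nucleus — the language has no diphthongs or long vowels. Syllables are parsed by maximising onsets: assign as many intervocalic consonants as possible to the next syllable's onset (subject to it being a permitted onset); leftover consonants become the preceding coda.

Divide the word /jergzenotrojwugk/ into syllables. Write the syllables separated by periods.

Vowels present: e, e, o, o, u; each is a nucleus, giving 5 syllables.
Between /e/ (V1) and /e/ (V2): cluster /rgz/ — the longest permitted-onset suffix is /z/; onset = /z/, preceding coda = /rg/.
Between /e/ (V2) and /o/ (V3): just /n/ — single C goes to the following onset.
Between /o/ (V3) and /o/ (V4): /tr/ — entire cluster is a permitted onset → onset /tr/, coda ∅.
Between /o/ (V4) and /u/ (V5): /jw/ — longest licit onset from the right is /w/, leaving /j/ as coda.

jerg.ze.no.troj.wugk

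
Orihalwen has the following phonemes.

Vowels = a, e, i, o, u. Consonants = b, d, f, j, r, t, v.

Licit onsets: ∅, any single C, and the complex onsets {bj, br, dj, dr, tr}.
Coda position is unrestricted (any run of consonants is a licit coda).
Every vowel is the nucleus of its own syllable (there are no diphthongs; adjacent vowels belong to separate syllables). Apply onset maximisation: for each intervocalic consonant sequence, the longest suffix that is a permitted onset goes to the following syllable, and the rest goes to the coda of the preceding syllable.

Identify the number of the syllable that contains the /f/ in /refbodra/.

Nuclei (vowels): e, o, a → 3 syllables.
Between /e/ (V1) and /o/ (V2): cluster /fb/ — the longest permitted-onset suffix is /b/; onset = /b/, preceding coda = /f/.
Between /o/ (V2) and /a/ (V3): cluster /dr/ — /dr/ is itself a permitted onset, so the whole cluster goes right; preceding coda = ∅.
Syllabification: ref.bo.dra.
The /f/ is in the coda of syllable 1 (/ref/).

1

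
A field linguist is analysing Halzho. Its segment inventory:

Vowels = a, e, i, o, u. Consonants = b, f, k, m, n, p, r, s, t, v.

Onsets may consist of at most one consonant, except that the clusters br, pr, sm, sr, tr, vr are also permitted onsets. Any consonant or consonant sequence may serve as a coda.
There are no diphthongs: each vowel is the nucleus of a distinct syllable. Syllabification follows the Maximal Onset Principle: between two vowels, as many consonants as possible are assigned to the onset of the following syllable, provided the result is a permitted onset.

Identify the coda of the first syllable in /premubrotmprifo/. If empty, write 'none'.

none

The vowels are e, u, o, i, o — 5 nuclei, so 5 syllables.
Between /e/ (V1) and /u/ (V2): just /m/ — single C goes to the following onset.
Between /u/ (V2) and /o/ (V3): /br/ is a licit onset in full, so it all attaches to the next syllable.
Between /o/ (V3) and /i/ (V4): cluster /tmpr/ — the longest permitted-onset suffix is /pr/; onset = /pr/, preceding coda = /tm/.
Between /i/ (V4) and /o/ (V5): just /f/ — single C goes to the following onset.
Syllabification: pre.mu.brotm.pri.fo.
Syllable 1 is /pre/: onset /pr/, nucleus /e/, coda ∅.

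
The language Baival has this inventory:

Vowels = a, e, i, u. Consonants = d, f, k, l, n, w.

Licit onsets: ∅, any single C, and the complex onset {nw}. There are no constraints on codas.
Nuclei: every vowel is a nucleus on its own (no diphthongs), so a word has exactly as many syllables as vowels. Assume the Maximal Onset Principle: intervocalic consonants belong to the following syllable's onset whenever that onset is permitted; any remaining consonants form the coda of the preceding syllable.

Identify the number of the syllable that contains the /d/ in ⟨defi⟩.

Vowels present: e, i; each is a nucleus, giving 2 syllables.
/e…i/ gap (V1→V2): /f/ is a single consonant, so it becomes the next onset.
Putting it together: de.fi.
The /d/ is in the onset of syllable 1 (/de/).

1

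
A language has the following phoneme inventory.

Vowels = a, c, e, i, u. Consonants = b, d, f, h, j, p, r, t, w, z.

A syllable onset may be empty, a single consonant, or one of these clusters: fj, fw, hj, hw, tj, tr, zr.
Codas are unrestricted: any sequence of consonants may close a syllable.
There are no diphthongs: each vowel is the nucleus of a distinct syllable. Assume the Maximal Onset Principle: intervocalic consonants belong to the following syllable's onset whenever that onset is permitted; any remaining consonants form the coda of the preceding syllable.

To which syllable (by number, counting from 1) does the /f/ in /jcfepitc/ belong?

2

The vowels are c, e, i, c — 4 nuclei, so 4 syllables.
/c…e/ gap (V1→V2): just /f/ — single C goes to the following onset.
/e…i/ gap (V2→V3): /p/ is a single consonant, so it becomes the next onset.
/i…c/ gap (V3→V4): /t/ → onset of the next syllable (single consonants are always licit onsets).
So the parse is jc.fe.pi.tc.
The /f/ is in the onset of syllable 2 (/fe/).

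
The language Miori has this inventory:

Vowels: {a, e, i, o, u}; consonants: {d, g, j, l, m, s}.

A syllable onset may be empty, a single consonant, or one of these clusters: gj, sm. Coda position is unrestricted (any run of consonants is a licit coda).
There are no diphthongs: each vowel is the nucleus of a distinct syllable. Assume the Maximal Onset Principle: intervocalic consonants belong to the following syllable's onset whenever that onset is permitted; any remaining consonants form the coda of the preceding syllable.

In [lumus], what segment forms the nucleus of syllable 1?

Vowels present: u, u; each is a nucleus, giving 2 syllables.
The first nucleus (vowel 1 from the left) is /u/.

u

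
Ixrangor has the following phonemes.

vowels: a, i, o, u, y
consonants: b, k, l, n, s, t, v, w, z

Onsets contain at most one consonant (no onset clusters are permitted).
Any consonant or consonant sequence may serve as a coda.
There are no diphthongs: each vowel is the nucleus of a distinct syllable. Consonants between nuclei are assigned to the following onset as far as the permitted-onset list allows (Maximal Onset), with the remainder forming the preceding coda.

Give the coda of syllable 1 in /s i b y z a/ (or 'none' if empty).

Vowels present: i, y, a; each is a nucleus, giving 3 syllables.
V1 /i/ – V2 /y/: /b/ is a single consonant, so it becomes the next onset.
V2 /y/ – V3 /a/: /z/ → onset of the next syllable (single consonants are always licit onsets).
Putting it together: si.by.za.
Syllable 1 is /si/: onset /s/, nucleus /i/, coda ∅.

none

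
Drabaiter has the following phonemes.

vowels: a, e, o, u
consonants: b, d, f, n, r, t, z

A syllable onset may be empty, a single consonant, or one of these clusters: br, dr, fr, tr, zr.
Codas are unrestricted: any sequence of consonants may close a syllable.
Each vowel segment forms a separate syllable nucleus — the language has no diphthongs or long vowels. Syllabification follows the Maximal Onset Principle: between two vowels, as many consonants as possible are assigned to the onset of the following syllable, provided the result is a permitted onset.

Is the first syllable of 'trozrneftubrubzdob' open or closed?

closed

The vowels are o, e, u, u, o — 5 nuclei, so 5 syllables.
/o…e/ gap (V1→V2): /zrn/ — longest licit onset from the right is /n/, leaving /zr/ as coda.
/e…u/ gap (V2→V3): /ft/ splits as /f/ + /t/ (/t/ is the longest suffix that is a licit onset).
/u…u/ gap (V3→V4): /br/ — entire cluster is a permitted onset → onset /br/, coda ∅.
/u…o/ gap (V4→V5): cluster /bzd/ — the longest permitted-onset suffix is /d/; onset = /d/, preceding coda = /bz/.
Syllabification: trozr.nef.tu.brubz.dob.
Syllable 1 is /trozr/ with coda /zr/, so it is closed.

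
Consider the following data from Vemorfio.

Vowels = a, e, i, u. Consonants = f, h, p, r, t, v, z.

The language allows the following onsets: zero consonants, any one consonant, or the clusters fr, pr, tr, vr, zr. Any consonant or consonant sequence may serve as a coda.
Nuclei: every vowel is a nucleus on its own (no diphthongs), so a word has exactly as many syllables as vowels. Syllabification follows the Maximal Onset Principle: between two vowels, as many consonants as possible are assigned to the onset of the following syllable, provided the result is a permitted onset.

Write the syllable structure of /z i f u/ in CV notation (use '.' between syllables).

CV.CV

Nuclei (vowels): i, u → 2 syllables.
V1 /i/ – V2 /u/: /f/ is a single consonant, so it becomes the next onset.
Syllabification: zi.fu.
Mapping each syllable to C/V: /zi/ → CV, /fu/ → CV.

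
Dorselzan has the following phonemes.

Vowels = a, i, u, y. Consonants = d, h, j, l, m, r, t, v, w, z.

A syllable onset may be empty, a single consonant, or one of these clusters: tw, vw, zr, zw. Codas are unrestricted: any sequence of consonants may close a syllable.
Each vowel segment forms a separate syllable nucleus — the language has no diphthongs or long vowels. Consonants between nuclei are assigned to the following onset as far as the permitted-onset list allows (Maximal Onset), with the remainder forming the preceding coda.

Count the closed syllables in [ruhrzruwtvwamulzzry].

The vowels are u, u, a, u, y — 5 nuclei, so 5 syllables.
V1 /u/ – V2 /u/: /hrzr/; trying suffixes from longest down, /zr/ is the first permitted one, so coda /hr/ | onset /zr/.
V2 /u/ – V3 /a/: /wtvw/; trying suffixes from longest down, /vw/ is the first permitted one, so coda /wt/ | onset /vw/.
V3 /a/ – V4 /u/: /m/ is a single consonant, so it becomes the next onset.
V4 /u/ – V5 /y/: /lzzr/ splits as /lz/ + /zr/ (/zr/ is the longest suffix that is a licit onset).
Result: ruhr.zruwt.vwa.mulz.zry.
Classifying each syllable: /ruhr/ (closed), /zruwt/ (closed), /vwa/ (open), /mulz/ (closed), /zry/ (open).
Closed syllables: 3.

3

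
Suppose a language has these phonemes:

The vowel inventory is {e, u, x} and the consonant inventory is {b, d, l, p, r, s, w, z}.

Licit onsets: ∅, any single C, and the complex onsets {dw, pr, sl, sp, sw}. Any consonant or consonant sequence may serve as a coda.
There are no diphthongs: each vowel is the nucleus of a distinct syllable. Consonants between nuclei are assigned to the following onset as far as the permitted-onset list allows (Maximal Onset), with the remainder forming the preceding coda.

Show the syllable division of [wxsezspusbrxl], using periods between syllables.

wx.sez.spusb.rxl

The vowels are x, e, u, x — 4 nuclei, so 4 syllables.
V1 /x/ – V2 /e/: /s/ → onset of the next syllable (single consonants are always licit onsets).
V2 /e/ – V3 /u/: /zsp/ — longest licit onset from the right is /sp/, leaving /z/ as coda.
V3 /u/ – V4 /x/: cluster /sbr/ — the longest permitted-onset suffix is /r/; onset = /r/, preceding coda = /sb/.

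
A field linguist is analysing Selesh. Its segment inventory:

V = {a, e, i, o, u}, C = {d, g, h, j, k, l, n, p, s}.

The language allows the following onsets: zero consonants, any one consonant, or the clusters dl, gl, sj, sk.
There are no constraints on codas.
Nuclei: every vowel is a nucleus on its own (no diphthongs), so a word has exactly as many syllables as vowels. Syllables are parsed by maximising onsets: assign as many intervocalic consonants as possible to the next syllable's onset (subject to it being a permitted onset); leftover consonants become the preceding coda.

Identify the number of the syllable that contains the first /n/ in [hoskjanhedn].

2

The vowels are o, a, e — 3 nuclei, so 3 syllables.
/o…a/ gap (V1→V2): /skj/ — longest licit onset from the right is /j/, leaving /sk/ as coda.
/a…e/ gap (V2→V3): /nh/ — longest licit onset from the right is /h/, leaving /n/ as coda.
Putting it together: hosk.jan.hedn.
The first /n/ is in the coda of syllable 2 (/jan/).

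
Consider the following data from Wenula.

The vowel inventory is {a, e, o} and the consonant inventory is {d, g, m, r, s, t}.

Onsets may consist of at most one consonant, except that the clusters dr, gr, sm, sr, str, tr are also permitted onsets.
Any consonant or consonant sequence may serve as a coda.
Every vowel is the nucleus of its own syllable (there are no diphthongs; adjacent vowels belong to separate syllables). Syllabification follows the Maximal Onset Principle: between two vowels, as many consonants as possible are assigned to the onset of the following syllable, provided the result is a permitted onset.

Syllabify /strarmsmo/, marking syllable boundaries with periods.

Vowels present: a, o; each is a nucleus, giving 2 syllables.
/a…o/ gap (V1→V2): /rmsm/ splits as /rm/ + /sm/ (/sm/ is the longest suffix that is a licit onset).

strarm.smo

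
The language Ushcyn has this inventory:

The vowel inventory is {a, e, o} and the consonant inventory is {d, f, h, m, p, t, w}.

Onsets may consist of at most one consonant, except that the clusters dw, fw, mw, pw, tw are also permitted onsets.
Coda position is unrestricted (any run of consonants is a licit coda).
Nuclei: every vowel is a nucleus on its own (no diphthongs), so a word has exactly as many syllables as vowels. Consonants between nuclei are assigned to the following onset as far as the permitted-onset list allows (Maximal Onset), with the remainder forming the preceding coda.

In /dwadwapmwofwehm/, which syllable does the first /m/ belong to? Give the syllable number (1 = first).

3

Nuclei (vowels): a, a, o, e → 4 syllables.
V1 /a/ – V2 /a/: cluster /dw/ — /dw/ is itself a permitted onset, so the whole cluster goes right; preceding coda = ∅.
V2 /a/ – V3 /o/: /pmw/; trying suffixes from longest down, /mw/ is the first permitted one, so coda /p/ | onset /mw/.
V3 /o/ – V4 /e/: /fw/ is a licit onset in full, so it all attaches to the next syllable.
Result: dwa.dwap.mwo.fwehm.
The first /m/ is in the onset of syllable 3 (/mwo/).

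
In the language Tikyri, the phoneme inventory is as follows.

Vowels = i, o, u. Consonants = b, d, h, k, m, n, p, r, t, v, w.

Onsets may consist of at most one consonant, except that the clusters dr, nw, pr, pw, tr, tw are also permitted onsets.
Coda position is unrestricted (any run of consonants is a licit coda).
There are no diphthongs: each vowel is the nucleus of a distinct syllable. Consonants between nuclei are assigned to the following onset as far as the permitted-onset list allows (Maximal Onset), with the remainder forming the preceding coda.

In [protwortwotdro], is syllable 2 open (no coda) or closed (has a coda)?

closed

Vowels present: o, o, o, o; each is a nucleus, giving 4 syllables.
Between /o/ (V1) and /o/ (V2): /tw/ — entire cluster is a permitted onset → onset /tw/, coda ∅.
Between /o/ (V2) and /o/ (V3): /rtw/ splits as /r/ + /tw/ (/tw/ is the longest suffix that is a licit onset).
Between /o/ (V3) and /o/ (V4): /tdr/ — longest licit onset from the right is /dr/, leaving /t/ as coda.
Result: pro.twor.twot.dro.
Syllable 2 is /twor/ with coda /r/, so it is closed.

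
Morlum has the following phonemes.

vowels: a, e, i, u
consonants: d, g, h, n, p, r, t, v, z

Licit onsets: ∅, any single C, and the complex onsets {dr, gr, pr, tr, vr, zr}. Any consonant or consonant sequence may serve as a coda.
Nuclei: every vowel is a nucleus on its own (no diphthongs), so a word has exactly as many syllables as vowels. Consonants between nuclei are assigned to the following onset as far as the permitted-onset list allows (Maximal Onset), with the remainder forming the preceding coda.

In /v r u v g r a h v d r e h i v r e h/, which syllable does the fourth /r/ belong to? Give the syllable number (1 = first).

Nuclei (vowels): u, a, e, i, e → 5 syllables.
Between /u/ (V1) and /a/ (V2): /vgr/ splits as /v/ + /gr/ (/gr/ is the longest suffix that is a licit onset).
Between /a/ (V2) and /e/ (V3): cluster /hvdr/ — the longest permitted-onset suffix is /dr/; onset = /dr/, preceding coda = /hv/.
Between /e/ (V3) and /i/ (V4): just /h/ — single C goes to the following onset.
Between /i/ (V4) and /e/ (V5): cluster /vr/ — /vr/ is itself a permitted onset, so the whole cluster goes right; preceding coda = ∅.
Putting it together: vruv.grahv.dre.hi.vreh.
The fourth /r/ is in the onset of syllable 5 (/vreh/).

5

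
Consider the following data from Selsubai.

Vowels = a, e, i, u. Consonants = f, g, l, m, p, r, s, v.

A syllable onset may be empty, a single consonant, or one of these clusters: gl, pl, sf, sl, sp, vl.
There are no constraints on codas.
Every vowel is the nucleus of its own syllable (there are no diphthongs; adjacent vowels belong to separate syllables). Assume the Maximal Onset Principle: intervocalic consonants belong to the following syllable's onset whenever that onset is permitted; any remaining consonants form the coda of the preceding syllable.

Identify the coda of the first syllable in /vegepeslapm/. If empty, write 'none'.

none

Vowels present: e, e, e, a; each is a nucleus, giving 4 syllables.
/e…e/ gap (V1→V2): /g/ → onset of the next syllable (single consonants are always licit onsets).
/e…e/ gap (V2→V3): /p/ → onset of the next syllable (single consonants are always licit onsets).
/e…a/ gap (V3→V4): /sl/ — entire cluster is a permitted onset → onset /sl/, coda ∅.
Result: ve.ge.pe.slapm.
Syllable 1 is /ve/: onset /v/, nucleus /e/, coda ∅.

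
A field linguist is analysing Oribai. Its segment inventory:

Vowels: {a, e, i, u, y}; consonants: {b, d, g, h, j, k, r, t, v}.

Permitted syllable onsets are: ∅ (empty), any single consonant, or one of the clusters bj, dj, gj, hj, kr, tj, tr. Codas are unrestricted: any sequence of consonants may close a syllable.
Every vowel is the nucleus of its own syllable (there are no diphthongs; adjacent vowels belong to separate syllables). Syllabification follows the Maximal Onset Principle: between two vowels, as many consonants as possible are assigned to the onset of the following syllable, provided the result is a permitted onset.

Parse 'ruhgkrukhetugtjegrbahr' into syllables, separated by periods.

The vowels are u, u, e, u, e, a — 6 nuclei, so 6 syllables.
Between /u/ (V1) and /u/ (V2): cluster /hgkr/ — the longest permitted-onset suffix is /kr/; onset = /kr/, preceding coda = /hg/.
Between /u/ (V2) and /e/ (V3): /kh/ — longest licit onset from the right is /h/, leaving /k/ as coda.
Between /e/ (V3) and /u/ (V4): /t/ is a single consonant, so it becomes the next onset.
Between /u/ (V4) and /e/ (V5): /gtj/; trying suffixes from longest down, /tj/ is the first permitted one, so coda /g/ | onset /tj/.
Between /e/ (V5) and /a/ (V6): /grb/ splits as /gr/ + /b/ (/b/ is the longest suffix that is a licit onset).

ruhg.kruk.he.tug.tjegr.bahr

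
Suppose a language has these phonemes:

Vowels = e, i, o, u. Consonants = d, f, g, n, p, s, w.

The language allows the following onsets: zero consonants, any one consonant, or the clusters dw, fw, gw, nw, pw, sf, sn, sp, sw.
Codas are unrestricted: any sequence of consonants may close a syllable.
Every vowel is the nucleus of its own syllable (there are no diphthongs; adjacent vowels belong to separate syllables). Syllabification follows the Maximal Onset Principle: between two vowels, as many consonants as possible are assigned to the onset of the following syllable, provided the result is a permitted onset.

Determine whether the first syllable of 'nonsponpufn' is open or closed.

Nuclei (vowels): o, o, u → 3 syllables.
σ1/σ2 boundary: /nsp/ splits as /n/ + /sp/ (/sp/ is the longest suffix that is a licit onset).
σ2/σ3 boundary: /np/ — longest licit onset from the right is /p/, leaving /n/ as coda.
So the parse is non.spon.pufn.
Syllable 1 is /non/ with coda /n/, so it is closed.

closed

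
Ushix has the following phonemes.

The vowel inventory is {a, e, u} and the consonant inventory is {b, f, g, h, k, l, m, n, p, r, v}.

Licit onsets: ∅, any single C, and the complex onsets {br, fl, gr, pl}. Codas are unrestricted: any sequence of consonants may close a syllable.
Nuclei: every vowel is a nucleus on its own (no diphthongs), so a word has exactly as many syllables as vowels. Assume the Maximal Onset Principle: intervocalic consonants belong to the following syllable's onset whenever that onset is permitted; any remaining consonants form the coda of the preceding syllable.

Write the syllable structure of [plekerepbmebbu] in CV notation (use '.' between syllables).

Nuclei (vowels): e, e, e, e, u → 5 syllables.
/e…e/ gap (V1→V2): /k/ is a single consonant, so it becomes the next onset.
/e…e/ gap (V2→V3): /r/ → onset of the next syllable (single consonants are always licit onsets).
/e…e/ gap (V3→V4): /pbm/ splits as /pb/ + /m/ (/m/ is the longest suffix that is a licit onset).
/e…u/ gap (V4→V5): /bb/ — longest licit onset from the right is /b/, leaving /b/ as coda.
Result: ple.ke.repb.meb.bu.
Mapping each syllable to C/V: /ple/ → CCV, /ke/ → CV, /repb/ → CVCC, /meb/ → CVC, /bu/ → CV.

CCV.CV.CVCC.CVC.CV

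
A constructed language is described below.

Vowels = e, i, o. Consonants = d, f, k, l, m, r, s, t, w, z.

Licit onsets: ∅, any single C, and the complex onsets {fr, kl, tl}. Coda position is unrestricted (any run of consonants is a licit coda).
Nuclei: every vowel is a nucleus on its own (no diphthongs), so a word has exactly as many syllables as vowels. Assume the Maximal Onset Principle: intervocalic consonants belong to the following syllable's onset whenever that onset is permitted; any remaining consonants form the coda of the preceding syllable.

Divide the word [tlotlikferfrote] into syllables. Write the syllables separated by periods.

tlo.tlik.fer.fro.te

Vowels present: o, i, e, o, e; each is a nucleus, giving 5 syllables.
Between /o/ (V1) and /i/ (V2): /tl/ is a licit onset in full, so it all attaches to the next syllable.
Between /i/ (V2) and /e/ (V3): /kf/ splits as /k/ + /f/ (/f/ is the longest suffix that is a licit onset).
Between /e/ (V3) and /o/ (V4): /rfr/ — longest licit onset from the right is /fr/, leaving /r/ as coda.
Between /o/ (V4) and /e/ (V5): /t/ is a single consonant, so it becomes the next onset.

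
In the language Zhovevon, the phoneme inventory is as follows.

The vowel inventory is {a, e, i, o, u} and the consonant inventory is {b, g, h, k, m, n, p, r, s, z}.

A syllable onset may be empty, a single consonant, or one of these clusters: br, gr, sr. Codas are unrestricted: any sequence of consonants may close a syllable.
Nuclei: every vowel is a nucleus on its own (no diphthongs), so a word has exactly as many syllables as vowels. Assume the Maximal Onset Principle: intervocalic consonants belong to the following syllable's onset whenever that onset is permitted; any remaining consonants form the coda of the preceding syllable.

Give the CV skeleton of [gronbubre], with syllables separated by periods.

CCVC.CV.CCV

Vowels present: o, u, e; each is a nucleus, giving 3 syllables.
V1 /o/ – V2 /u/: /nb/; trying suffixes from longest down, /b/ is the first permitted one, so coda /n/ | onset /b/.
V2 /u/ – V3 /e/: cluster /br/ — /br/ is itself a permitted onset, so the whole cluster goes right; preceding coda = ∅.
So the parse is gron.bu.bre.
Mapping each syllable to C/V: /gron/ → CCVC, /bu/ → CV, /bre/ → CCV.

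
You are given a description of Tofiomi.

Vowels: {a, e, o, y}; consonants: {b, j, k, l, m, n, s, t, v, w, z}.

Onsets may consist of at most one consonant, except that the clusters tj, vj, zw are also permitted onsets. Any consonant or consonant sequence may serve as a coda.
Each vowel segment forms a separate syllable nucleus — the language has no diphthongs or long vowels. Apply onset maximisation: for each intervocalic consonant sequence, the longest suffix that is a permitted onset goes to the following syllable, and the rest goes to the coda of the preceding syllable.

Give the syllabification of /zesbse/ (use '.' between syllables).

zesb.se

Vowels present: e, e; each is a nucleus, giving 2 syllables.
Between /e/ (V1) and /e/ (V2): /sbs/ — longest licit onset from the right is /s/, leaving /sb/ as coda.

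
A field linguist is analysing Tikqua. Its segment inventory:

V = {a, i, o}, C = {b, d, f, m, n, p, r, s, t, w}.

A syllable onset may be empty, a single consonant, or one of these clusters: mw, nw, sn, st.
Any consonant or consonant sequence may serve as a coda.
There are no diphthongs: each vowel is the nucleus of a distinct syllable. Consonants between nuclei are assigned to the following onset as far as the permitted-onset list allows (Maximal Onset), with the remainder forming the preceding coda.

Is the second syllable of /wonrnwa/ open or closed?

Nuclei (vowels): o, a → 2 syllables.
σ1/σ2 boundary: /nrnw/ splits as /nr/ + /nw/ (/nw/ is the longest suffix that is a licit onset).
So the parse is wonr.nwa.
Syllable 2 is /nwa/; it ends in its nucleus with no coda, so it is open.

open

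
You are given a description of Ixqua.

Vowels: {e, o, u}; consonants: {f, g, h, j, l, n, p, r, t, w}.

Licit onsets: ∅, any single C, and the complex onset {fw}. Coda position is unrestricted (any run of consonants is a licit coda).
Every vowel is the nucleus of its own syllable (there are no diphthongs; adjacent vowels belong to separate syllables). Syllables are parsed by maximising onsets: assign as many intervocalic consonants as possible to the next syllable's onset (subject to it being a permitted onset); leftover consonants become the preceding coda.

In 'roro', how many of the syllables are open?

The vowels are o, o — 2 nuclei, so 2 syllables.
V1 /o/ – V2 /o/: /r/ → onset of the next syllable (single consonants are always licit onsets).
So the parse is ro.ro.
Classifying each syllable: /ro/ (open), /ro/ (open).
Open syllables: 2.

2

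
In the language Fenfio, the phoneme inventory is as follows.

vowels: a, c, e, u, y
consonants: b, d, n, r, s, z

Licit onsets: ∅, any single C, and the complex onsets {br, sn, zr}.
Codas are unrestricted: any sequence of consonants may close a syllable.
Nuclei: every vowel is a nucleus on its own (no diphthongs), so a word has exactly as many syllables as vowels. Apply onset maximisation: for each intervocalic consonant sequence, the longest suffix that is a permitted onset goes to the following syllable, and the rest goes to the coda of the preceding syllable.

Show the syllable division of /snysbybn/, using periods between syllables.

snys.bybn

Vowels present: y, y; each is a nucleus, giving 2 syllables.
/y…y/ gap (V1→V2): /sb/ — longest licit onset from the right is /b/, leaving /s/ as coda.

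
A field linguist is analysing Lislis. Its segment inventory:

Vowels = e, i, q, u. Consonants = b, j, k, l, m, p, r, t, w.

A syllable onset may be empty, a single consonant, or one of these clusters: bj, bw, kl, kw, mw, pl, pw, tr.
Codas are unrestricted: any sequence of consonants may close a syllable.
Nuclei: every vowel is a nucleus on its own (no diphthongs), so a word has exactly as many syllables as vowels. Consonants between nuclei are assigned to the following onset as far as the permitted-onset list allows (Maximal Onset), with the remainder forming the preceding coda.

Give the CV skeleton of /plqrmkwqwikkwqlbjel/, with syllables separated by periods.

CCVCC.CCV.CVC.CCVC.CCVC

Vowels present: q, q, i, q, e; each is a nucleus, giving 5 syllables.
/q…q/ gap (V1→V2): /rmkw/ splits as /rm/ + /kw/ (/kw/ is the longest suffix that is a licit onset).
/q…i/ gap (V2→V3): /w/ is a single consonant, so it becomes the next onset.
/i…q/ gap (V3→V4): /kkw/ splits as /k/ + /kw/ (/kw/ is the longest suffix that is a licit onset).
/q…e/ gap (V4→V5): /lbj/; trying suffixes from longest down, /bj/ is the first permitted one, so coda /l/ | onset /bj/.
Syllabification: plqrm.kwq.wik.kwql.bjel.
Mapping each syllable to C/V: /plqrm/ → CCVCC, /kwq/ → CCV, /wik/ → CVC, /kwql/ → CCVC, /bjel/ → CCVC.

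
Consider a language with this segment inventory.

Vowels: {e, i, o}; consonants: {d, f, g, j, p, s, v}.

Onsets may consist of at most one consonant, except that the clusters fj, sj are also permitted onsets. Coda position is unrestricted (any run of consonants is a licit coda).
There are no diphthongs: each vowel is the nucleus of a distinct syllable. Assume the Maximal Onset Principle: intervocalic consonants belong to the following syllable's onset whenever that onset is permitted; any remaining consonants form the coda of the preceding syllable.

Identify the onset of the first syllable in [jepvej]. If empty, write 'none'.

The vowels are e, e — 2 nuclei, so 2 syllables.
/e…e/ gap (V1→V2): /pv/; trying suffixes from longest down, /v/ is the first permitted one, so coda /p/ | onset /v/.
Syllabification: jep.vej.
Syllable 1 is /jep/: onset /j/, nucleus /e/, coda /p/.

j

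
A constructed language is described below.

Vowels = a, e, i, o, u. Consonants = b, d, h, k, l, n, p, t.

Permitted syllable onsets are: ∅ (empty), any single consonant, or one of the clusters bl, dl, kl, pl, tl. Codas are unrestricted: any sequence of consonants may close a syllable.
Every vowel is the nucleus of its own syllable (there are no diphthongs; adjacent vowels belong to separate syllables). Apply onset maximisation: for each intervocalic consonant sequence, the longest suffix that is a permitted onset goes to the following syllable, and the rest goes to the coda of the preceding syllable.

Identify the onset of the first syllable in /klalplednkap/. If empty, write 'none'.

Nuclei (vowels): a, e, a → 3 syllables.
Between /a/ (V1) and /e/ (V2): /lpl/ splits as /l/ + /pl/ (/pl/ is the longest suffix that is a licit onset).
Between /e/ (V2) and /a/ (V3): /dnk/; trying suffixes from longest down, /k/ is the first permitted one, so coda /dn/ | onset /k/.
Result: klal.pledn.kap.
Syllable 1 is /klal/: onset /kl/, nucleus /a/, coda /l/.

kl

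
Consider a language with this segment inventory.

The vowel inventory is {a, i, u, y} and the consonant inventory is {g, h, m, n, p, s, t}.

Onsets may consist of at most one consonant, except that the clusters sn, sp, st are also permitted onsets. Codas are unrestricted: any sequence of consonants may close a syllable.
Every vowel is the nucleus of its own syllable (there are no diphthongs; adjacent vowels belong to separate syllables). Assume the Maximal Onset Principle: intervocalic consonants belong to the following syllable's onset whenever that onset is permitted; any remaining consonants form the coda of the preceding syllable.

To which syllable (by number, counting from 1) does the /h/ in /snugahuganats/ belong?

Nuclei (vowels): u, a, u, a, a → 5 syllables.
σ1/σ2 boundary: just /g/ — single C goes to the following onset.
σ2/σ3 boundary: /h/ is a single consonant, so it becomes the next onset.
σ3/σ4 boundary: /g/ → onset of the next syllable (single consonants are always licit onsets).
σ4/σ5 boundary: just /n/ — single C goes to the following onset.
Putting it together: snu.ga.hu.ga.nats.
The /h/ is in the onset of syllable 3 (/hu/).

3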